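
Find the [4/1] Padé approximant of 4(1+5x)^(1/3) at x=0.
(2500*x**4/243 - 800*x**3/81 + 40*x**2/3 + 64*x/3 + 4)/(11*x/3 + 1)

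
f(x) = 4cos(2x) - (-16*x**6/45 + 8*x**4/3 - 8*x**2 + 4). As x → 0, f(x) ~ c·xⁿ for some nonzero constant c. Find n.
8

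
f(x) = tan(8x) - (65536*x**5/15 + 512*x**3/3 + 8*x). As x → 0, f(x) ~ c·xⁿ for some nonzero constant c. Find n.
7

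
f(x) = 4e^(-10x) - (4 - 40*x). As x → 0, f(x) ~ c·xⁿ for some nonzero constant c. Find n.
2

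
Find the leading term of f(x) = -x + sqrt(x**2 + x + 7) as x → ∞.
1/2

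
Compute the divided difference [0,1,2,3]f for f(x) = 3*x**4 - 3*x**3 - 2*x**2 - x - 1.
15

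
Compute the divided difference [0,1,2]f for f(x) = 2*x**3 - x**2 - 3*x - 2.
5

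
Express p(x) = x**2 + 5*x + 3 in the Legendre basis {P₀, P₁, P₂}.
(10/3)P₀ + (5)P₁ + (2/3)P₂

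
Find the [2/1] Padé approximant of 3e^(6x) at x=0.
(18*x**2 + 12*x + 3)/(1 - 2*x)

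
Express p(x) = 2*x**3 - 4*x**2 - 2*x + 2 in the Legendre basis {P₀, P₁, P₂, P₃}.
(2/3)P₀ + (-4/5)P₁ + (-8/3)P₂ + (4/5)P₃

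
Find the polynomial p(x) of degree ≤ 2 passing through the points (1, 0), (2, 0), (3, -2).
-x**2 + 3*x - 2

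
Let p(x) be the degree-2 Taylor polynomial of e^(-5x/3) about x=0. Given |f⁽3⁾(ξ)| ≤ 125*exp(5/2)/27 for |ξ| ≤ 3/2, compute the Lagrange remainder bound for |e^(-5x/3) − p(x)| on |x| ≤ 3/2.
125*exp(5/2)/48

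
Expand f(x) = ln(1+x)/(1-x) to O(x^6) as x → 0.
x + x**2/2 + 5*x**3/6 + 7*x**4/12 + 47*x**5/60 + O(x**6)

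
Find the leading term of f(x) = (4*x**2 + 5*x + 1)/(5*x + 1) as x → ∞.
4*x/5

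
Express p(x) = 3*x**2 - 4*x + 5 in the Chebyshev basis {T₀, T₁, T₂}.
(13/2)T₀ + (-4)T₁ + (3/2)T₂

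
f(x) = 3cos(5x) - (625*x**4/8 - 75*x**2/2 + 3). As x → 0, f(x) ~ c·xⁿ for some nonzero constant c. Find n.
6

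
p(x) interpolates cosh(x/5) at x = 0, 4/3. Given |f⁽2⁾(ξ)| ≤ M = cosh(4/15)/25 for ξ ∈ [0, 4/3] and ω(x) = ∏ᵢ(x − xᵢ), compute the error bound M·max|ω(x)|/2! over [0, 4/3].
2*cosh(4/15)/225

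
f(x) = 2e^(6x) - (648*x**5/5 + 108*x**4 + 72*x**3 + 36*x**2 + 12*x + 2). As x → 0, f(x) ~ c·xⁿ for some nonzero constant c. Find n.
6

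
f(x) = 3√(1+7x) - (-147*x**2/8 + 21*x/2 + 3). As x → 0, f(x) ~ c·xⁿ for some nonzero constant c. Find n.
3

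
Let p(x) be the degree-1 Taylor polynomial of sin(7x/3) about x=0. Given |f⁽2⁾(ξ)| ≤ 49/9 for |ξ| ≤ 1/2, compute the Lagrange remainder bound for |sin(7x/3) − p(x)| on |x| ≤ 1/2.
49/72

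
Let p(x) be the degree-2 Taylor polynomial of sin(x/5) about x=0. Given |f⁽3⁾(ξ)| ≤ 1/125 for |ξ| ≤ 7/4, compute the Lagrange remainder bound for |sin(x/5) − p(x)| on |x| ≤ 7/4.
343/48000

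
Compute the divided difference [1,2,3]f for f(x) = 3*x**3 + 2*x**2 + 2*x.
20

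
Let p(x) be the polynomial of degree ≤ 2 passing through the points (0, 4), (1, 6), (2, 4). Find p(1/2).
11/2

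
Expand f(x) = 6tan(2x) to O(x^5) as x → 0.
12*x + 16*x**3 + O(x**5)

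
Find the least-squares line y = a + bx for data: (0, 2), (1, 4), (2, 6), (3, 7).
a = 11/5, b = 17/10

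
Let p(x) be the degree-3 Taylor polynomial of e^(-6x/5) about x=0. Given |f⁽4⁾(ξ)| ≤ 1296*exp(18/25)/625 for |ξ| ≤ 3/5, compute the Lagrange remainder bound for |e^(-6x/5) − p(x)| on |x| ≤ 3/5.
4374*exp(18/25)/390625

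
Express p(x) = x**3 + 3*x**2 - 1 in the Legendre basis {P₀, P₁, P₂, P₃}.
(3/5)P₁ + (2)P₂ + (2/5)P₃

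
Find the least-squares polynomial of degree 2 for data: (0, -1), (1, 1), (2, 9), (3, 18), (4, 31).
-46/35 + (107/70)x + (23/14)x²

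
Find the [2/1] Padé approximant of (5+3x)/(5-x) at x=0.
(3*x/5 + 1)/(1 - x/5)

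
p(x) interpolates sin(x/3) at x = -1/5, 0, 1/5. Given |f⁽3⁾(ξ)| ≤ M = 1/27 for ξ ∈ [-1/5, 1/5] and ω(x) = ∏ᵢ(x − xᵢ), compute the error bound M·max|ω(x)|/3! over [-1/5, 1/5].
sqrt(3)/91125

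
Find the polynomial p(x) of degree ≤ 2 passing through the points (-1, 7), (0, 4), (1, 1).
4 - 3*x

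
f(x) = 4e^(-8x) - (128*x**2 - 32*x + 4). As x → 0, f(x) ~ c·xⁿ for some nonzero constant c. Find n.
3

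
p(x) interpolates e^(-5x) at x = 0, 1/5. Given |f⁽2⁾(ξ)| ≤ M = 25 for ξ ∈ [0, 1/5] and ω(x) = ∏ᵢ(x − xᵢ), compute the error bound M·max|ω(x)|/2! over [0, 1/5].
1/8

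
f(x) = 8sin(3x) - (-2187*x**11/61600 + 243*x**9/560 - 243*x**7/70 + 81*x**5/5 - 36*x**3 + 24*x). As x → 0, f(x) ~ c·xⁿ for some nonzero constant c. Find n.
13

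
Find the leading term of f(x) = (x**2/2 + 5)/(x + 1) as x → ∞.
x/2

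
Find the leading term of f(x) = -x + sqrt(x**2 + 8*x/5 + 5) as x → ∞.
4/5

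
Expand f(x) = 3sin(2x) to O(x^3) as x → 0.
6*x + O(x**3)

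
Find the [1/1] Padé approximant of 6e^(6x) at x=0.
(18*x + 6)/(1 - 3*x)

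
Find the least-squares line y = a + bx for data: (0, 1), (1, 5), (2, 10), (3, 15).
a = 7/10, b = 47/10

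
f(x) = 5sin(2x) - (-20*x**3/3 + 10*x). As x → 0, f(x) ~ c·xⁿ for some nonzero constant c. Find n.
5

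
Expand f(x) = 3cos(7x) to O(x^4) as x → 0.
3 - 147*x**2/2 + O(x**4)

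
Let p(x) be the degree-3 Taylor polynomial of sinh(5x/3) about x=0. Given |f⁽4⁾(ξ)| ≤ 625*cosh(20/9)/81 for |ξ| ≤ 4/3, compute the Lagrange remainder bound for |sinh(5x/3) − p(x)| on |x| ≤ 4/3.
20000*cosh(20/9)/19683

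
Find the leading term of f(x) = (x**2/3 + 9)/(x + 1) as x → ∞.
x/3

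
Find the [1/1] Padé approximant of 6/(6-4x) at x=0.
1/(1 - 2*x/3)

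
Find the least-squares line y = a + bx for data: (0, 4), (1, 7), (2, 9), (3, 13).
a = 39/10, b = 29/10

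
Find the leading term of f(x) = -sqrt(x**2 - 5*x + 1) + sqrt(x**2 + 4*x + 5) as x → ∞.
9/2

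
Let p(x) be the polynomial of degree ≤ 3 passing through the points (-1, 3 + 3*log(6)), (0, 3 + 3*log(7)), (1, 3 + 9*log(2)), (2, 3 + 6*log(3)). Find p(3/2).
3 + log(2304*2**(5/8)*21**(1/16)/7)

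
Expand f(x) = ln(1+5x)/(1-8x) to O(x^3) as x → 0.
5*x + 55*x**2/2 + O(x**3)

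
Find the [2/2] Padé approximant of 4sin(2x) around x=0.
8*x/(2*x**2/3 + 1)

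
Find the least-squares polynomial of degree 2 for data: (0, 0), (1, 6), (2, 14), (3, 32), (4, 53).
11/35 + (62/35)x + (20/7)x²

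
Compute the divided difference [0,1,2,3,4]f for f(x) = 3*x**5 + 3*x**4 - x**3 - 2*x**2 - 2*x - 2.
33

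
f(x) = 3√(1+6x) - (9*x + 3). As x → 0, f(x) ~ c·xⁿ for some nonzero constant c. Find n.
2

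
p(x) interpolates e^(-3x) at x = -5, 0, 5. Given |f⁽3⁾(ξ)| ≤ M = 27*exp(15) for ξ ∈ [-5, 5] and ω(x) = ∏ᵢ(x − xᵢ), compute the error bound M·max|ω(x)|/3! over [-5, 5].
125*sqrt(3)*exp(15)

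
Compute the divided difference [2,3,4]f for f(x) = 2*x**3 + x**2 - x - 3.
19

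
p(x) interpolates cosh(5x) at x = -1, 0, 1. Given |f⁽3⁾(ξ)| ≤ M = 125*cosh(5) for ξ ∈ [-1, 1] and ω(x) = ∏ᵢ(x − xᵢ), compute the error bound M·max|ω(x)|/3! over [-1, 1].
125*sqrt(3)*cosh(5)/27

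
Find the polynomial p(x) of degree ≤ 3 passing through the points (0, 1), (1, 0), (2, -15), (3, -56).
-2*x**3 - x**2 + 2*x + 1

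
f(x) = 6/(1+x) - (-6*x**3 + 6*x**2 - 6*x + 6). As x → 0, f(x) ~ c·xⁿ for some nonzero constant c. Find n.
4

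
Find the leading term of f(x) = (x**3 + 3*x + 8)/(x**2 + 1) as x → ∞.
x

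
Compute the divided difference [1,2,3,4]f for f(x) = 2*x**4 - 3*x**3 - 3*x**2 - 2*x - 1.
17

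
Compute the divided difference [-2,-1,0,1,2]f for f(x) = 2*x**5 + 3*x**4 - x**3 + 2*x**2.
3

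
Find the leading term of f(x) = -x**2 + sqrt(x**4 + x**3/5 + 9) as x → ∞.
x/10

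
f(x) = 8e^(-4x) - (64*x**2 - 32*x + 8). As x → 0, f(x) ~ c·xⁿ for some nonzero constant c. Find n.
3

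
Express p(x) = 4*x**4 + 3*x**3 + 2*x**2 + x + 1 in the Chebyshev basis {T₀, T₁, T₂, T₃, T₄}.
(7/2)T₀ + (13/4)T₁ + (3)T₂ + (3/4)T₃ + (1/2)T₄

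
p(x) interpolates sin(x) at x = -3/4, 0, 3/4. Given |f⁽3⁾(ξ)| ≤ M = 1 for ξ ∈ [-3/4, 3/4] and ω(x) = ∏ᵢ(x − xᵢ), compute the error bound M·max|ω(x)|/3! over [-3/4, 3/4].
sqrt(3)/64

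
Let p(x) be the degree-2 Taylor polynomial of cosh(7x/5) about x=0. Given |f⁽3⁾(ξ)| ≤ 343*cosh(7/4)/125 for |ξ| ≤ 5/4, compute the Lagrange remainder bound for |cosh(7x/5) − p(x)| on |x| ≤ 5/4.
343*cosh(7/4)/384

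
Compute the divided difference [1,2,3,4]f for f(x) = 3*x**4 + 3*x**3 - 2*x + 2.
33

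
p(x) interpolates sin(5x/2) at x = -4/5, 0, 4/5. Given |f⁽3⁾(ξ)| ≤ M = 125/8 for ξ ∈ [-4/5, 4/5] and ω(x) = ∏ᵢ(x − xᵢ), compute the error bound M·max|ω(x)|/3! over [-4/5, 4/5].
8*sqrt(3)/27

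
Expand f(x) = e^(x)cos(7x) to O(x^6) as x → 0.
1 + x - 24*x**2 - 73*x**3/3 + 527*x**4/6 + 2879*x**5/30 + O(x**6)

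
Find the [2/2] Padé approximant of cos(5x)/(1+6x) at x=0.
(-7675*x**2/564 + 25*x/47 + 1)/(25*x**2/12 + 307*x/47 + 1)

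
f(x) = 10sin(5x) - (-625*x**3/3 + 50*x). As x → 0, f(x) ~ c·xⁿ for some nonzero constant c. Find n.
5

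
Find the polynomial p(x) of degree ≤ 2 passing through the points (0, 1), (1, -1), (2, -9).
-3*x**2 + x + 1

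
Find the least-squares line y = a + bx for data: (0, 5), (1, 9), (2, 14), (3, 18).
a = 49/10, b = 22/5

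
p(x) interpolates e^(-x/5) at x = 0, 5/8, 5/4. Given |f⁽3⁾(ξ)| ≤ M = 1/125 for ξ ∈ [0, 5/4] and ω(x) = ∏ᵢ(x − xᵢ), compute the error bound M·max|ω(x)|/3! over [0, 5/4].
sqrt(3)/13824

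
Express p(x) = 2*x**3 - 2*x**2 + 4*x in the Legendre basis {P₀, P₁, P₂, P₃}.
(-2/3)P₀ + (26/5)P₁ + (-4/3)P₂ + (4/5)P₃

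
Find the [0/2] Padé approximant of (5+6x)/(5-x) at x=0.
1/(42*x**2/25 - 7*x/5 + 1)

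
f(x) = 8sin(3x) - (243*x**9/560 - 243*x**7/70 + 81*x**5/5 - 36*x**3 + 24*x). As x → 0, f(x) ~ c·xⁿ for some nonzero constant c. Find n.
11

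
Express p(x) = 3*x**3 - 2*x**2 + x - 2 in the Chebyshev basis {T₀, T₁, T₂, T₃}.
(-3)T₀ + (13/4)T₁ - T₂ + (3/4)T₃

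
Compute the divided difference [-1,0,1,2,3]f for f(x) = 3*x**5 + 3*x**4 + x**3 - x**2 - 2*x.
18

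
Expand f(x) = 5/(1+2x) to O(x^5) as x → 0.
5 - 10*x + 20*x**2 - 40*x**3 + 80*x**4 + O(x**5)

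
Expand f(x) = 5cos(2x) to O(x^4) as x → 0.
5 - 10*x**2 + O(x**4)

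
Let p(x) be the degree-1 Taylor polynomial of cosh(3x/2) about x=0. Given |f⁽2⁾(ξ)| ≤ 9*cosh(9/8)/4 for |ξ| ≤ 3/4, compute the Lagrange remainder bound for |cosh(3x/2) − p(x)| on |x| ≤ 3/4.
81*cosh(9/8)/128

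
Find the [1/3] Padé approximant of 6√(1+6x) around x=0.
(63*x/2 + 6)/(27*x**3/8 - 9*x**2/4 + 9*x/4 + 1)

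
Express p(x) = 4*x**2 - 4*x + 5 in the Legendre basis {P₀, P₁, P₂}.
(19/3)P₀ + (-4)P₁ + (8/3)P₂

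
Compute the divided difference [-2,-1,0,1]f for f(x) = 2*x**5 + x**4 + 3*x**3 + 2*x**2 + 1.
11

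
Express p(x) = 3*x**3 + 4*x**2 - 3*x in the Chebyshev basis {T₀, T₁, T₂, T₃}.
(2)T₀ + (-3/4)T₁ + (2)T₂ + (3/4)T₃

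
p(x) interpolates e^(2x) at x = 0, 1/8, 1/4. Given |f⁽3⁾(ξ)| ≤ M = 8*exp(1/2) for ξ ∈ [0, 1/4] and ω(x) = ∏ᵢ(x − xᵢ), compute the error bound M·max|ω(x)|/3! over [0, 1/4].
sqrt(3)*exp(1/2)/1728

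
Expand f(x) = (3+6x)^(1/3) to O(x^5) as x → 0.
3**(1/3) + 2*3**(1/3)*x/3 - 4*3**(1/3)*x**2/9 + 40*3**(1/3)*x**3/81 - 160*3**(1/3)*x**4/243 + O(x**5)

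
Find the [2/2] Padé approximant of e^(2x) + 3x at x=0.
(7*x**2/12 + 19*x/4 + 1)/(-x**2/6 - x/4 + 1)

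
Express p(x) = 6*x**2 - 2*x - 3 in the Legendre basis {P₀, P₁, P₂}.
-P₀ + (-2)P₁ + (4)P₂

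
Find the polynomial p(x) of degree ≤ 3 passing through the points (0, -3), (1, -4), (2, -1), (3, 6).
2*x**2 - 3*x - 3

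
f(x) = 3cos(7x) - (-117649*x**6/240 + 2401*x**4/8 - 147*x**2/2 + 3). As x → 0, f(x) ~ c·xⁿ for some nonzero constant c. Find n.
8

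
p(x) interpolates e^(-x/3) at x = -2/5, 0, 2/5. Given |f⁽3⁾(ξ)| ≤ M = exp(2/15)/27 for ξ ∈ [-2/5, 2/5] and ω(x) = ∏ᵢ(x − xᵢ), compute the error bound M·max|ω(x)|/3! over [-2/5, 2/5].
8*sqrt(3)*exp(2/15)/91125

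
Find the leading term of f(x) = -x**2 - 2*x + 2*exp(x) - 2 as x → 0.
x**3/3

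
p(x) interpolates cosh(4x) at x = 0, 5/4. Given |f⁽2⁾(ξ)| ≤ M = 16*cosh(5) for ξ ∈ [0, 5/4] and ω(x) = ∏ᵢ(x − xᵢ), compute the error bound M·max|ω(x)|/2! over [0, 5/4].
25*cosh(5)/8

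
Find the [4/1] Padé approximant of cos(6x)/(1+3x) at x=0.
(54*x**4 - 18*x**2 + 1)/(3*x + 1)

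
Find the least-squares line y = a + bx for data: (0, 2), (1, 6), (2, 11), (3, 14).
a = 21/10, b = 41/10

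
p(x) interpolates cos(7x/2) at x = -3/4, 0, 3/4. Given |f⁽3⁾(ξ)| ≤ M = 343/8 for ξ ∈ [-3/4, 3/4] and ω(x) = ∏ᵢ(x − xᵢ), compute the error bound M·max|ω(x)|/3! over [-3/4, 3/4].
343*sqrt(3)/512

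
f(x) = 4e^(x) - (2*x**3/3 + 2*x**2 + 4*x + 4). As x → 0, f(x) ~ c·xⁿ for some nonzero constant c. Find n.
4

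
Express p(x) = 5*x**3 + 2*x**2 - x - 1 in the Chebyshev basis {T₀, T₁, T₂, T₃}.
(11/4)T₁ + T₂ + (5/4)T₃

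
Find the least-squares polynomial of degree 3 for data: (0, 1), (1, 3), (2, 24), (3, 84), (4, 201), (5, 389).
76/63 + (-638/189)x + (209/126)x² + (157/54)x³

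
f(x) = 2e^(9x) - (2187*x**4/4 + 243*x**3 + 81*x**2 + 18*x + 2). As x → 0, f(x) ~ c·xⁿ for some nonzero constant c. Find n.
5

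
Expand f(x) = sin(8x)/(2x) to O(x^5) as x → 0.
4 - 128*x**2/3 + 2048*x**4/15 + O(x**5)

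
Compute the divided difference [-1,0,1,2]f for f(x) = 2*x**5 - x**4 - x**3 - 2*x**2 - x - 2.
7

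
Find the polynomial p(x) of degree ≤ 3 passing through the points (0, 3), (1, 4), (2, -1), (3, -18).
-x**3 + 2*x + 3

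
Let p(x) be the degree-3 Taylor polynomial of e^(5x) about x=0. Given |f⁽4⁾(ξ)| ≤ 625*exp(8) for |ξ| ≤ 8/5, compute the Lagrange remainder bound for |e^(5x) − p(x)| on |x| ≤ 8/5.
512*exp(8)/3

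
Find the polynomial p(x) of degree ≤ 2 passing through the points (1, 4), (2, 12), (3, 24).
2*x**2 + 2*x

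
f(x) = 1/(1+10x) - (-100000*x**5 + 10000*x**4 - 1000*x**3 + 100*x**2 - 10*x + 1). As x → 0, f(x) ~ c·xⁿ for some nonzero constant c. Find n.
6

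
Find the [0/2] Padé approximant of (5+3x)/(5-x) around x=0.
1/(12*x**2/25 - 4*x/5 + 1)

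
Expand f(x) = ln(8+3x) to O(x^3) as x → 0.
log(8) + 3*x/8 - 9*x**2/128 + O(x**3)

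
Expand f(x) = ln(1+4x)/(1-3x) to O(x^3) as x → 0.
4*x + 4*x**2 + O(x**3)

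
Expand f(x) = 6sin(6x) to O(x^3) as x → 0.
36*x + O(x**3)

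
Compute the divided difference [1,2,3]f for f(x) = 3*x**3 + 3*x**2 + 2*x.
21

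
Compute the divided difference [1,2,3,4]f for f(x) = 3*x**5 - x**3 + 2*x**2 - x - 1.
194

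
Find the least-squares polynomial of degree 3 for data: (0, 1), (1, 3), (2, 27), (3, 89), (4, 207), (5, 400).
8/9 + (-400/189)x + (407/252)x² + (319/108)x³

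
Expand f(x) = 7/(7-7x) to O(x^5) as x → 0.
1 + x + x**2 + x**3 + x**4 + O(x**5)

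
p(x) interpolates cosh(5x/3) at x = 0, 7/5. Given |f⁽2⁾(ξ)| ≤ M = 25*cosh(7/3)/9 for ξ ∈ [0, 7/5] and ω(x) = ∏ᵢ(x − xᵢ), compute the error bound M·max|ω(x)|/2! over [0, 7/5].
49*cosh(7/3)/72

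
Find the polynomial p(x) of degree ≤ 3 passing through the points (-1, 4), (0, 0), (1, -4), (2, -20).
-2*x**3 - 2*x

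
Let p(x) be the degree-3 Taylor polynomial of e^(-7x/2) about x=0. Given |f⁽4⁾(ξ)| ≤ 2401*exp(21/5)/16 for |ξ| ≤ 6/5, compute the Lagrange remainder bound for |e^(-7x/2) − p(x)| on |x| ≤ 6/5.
64827*exp(21/5)/5000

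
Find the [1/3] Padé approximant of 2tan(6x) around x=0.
12*x/(1 - 12*x**2)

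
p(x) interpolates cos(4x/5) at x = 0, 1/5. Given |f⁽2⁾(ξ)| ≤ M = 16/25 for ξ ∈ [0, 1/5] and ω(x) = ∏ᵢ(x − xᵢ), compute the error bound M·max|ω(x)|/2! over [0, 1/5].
2/625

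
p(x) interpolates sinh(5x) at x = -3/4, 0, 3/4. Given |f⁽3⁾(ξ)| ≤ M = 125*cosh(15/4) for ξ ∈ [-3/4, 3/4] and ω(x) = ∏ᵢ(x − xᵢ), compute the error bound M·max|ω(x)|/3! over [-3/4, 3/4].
125*sqrt(3)*cosh(15/4)/64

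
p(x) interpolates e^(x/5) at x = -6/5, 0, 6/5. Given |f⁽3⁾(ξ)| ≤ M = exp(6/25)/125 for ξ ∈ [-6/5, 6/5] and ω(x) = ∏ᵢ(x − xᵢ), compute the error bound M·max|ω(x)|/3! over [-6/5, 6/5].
8*sqrt(3)*exp(6/25)/15625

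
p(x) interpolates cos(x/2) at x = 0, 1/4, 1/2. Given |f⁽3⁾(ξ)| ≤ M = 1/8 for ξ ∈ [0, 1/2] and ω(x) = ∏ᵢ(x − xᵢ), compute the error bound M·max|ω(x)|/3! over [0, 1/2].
sqrt(3)/13824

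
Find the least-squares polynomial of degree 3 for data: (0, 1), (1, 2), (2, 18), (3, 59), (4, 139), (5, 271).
55/63 + (-200/189)x + (127/252)x² + (227/108)x³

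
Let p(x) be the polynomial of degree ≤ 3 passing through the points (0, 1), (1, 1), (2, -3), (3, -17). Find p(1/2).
9/8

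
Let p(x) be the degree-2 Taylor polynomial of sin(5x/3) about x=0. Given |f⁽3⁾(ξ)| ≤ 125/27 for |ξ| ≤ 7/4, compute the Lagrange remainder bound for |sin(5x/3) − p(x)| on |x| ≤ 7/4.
42875/10368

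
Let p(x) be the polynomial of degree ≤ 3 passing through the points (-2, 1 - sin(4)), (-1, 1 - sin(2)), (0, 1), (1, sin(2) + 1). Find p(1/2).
-sin(4)/16 + 5*sin(2)/8 + 1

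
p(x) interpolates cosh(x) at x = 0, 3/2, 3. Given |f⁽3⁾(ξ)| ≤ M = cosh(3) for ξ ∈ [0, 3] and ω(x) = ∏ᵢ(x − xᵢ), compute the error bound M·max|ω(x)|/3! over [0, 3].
sqrt(3)*cosh(3)/8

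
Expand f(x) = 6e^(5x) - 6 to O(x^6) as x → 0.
30*x + 75*x**2 + 125*x**3 + 625*x**4/4 + 625*x**5/4 + O(x**6)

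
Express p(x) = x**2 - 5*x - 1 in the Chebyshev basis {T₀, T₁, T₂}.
(-1/2)T₀ + (-5)T₁ + (1/2)T₂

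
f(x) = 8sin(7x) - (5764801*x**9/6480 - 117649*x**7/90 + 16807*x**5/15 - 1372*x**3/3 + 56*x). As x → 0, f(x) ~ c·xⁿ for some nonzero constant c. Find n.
11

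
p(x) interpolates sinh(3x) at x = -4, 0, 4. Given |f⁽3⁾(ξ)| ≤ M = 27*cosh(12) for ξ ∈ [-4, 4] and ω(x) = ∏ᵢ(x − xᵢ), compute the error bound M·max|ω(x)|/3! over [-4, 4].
64*sqrt(3)*cosh(12)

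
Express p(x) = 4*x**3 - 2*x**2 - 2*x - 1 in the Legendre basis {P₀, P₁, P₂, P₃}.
(-5/3)P₀ + (2/5)P₁ + (-4/3)P₂ + (8/5)P₃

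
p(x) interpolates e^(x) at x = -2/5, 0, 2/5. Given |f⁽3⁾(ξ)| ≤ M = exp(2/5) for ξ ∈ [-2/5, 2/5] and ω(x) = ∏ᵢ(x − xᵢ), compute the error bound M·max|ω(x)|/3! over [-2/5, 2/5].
8*sqrt(3)*exp(2/5)/3375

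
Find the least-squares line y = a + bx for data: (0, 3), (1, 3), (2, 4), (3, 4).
a = 29/10, b = 2/5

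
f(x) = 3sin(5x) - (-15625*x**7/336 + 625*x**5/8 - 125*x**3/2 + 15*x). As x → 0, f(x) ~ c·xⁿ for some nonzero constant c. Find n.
9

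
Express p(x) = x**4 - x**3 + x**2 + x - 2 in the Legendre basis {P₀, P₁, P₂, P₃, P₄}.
(-22/15)P₀ + (2/5)P₁ + (26/21)P₂ + (-2/5)P₃ + (8/35)P₄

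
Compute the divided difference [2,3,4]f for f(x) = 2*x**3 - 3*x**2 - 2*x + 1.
15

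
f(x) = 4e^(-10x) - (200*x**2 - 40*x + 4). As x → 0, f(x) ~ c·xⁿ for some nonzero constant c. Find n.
3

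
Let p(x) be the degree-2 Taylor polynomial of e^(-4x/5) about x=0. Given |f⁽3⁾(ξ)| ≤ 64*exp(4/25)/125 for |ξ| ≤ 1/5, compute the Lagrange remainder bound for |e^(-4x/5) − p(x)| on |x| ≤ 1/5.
32*exp(4/25)/46875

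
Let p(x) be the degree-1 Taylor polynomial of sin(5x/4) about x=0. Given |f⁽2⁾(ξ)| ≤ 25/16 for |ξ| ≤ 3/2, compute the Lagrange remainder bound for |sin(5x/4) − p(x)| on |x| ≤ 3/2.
225/128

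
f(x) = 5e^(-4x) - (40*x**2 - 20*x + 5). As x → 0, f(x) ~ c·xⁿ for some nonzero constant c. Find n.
3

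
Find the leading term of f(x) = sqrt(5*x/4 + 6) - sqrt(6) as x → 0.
5*sqrt(6)*x/48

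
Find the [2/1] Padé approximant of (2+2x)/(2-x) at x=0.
(x + 1)/(1 - x/2)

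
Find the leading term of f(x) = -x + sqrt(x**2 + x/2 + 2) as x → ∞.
1/4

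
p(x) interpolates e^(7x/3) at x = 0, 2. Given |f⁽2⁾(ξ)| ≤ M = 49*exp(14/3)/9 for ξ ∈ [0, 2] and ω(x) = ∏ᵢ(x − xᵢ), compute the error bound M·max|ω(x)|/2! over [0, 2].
49*exp(14/3)/18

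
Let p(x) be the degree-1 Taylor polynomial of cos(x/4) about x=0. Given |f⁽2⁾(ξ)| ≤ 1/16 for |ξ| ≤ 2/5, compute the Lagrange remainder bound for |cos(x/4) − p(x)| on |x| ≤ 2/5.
1/200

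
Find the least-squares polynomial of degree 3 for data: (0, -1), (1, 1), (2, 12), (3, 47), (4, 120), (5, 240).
-101/126 + (179/756)x + (-289/252)x² + (58/27)x³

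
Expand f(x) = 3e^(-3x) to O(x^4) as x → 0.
3 - 9*x + 27*x**2/2 - 27*x**3/2 + O(x**4)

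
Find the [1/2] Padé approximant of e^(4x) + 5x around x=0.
(1787*x/219 + 1)/(-32*x**2/73 - 184*x/219 + 1)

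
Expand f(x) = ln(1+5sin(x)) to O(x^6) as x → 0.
5*x - 25*x**2/2 + 245*x**3/6 - 1825*x**4/12 + 14501*x**5/24 + O(x**6)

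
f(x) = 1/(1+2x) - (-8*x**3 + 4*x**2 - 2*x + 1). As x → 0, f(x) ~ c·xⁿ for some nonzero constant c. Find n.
4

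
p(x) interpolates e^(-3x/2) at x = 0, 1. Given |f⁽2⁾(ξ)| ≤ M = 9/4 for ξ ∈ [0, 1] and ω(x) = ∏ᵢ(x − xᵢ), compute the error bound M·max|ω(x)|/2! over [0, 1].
9/32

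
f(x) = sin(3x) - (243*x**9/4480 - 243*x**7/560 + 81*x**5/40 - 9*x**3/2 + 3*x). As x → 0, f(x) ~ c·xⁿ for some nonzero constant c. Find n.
11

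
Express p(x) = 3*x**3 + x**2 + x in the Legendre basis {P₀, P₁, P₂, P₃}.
(1/3)P₀ + (14/5)P₁ + (2/3)P₂ + (6/5)P₃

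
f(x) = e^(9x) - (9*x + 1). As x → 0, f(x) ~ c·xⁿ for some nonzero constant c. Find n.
2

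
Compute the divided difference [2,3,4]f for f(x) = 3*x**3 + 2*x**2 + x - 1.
29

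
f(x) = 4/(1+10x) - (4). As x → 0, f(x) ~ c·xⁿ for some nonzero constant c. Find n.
1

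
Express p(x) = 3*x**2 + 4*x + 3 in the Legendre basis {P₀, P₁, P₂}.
(4)P₀ + (4)P₁ + (2)P₂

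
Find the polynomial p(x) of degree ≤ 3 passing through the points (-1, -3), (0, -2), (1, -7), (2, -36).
-3*x**3 - 3*x**2 + x - 2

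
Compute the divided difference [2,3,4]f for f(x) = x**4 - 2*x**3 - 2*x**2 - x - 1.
35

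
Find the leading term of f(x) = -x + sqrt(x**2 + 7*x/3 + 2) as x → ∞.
7/6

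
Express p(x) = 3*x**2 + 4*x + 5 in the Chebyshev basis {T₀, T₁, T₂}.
(13/2)T₀ + (4)T₁ + (3/2)T₂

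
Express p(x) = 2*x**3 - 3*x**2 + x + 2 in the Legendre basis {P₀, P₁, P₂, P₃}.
P₀ + (11/5)P₁ + (-2)P₂ + (4/5)P₃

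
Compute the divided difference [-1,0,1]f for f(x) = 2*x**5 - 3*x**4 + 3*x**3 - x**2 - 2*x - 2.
-4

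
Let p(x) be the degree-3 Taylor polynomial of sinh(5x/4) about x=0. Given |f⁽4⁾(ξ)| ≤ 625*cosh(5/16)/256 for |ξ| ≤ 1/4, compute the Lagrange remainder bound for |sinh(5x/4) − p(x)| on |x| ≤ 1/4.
625*cosh(5/16)/1572864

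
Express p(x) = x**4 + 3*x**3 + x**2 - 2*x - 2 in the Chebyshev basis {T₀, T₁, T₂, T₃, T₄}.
(-9/8)T₀ + (1/4)T₁ + T₂ + (3/4)T₃ + (1/8)T₄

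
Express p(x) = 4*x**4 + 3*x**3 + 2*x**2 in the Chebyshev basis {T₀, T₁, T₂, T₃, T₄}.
(5/2)T₀ + (9/4)T₁ + (3)T₂ + (3/4)T₃ + (1/2)T₄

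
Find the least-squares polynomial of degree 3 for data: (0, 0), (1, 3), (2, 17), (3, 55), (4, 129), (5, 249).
13/126 + (425/756)x + (5/63)x² + (211/108)x³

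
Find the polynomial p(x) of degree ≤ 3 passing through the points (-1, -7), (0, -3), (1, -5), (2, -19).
-x**3 - 3*x**2 + 2*x - 3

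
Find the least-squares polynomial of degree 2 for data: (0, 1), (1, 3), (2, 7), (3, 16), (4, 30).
47/35 + (-83/70)x + (29/14)x²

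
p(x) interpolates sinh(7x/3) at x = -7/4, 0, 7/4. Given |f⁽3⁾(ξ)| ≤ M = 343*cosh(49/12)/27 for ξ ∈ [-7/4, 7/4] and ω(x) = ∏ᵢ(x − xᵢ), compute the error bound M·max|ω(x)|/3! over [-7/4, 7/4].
117649*sqrt(3)*cosh(49/12)/46656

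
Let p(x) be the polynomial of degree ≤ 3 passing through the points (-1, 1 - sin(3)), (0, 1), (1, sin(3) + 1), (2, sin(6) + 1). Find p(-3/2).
-7*sin(3)/8 - 5*sin(6)/16 + 1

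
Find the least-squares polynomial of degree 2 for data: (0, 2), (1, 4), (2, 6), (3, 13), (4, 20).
15/7 + (3/14)x + (15/14)x²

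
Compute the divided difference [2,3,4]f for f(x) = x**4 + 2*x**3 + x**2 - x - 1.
74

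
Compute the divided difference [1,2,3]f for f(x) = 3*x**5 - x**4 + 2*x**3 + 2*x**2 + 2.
259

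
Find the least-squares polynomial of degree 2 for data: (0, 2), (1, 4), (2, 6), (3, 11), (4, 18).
79/35 + (13/70)x + (13/14)x²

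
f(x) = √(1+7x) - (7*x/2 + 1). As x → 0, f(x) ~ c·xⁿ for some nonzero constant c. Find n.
2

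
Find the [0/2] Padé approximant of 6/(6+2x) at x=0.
1/(x/3 + 1)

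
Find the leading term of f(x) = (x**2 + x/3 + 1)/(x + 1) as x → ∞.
x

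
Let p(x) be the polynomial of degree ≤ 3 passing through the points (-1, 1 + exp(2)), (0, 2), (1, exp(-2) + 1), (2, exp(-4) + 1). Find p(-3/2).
(-5 + 21*exp(2) + (-19 + 35*exp(2))*exp(4))*exp(-4)/16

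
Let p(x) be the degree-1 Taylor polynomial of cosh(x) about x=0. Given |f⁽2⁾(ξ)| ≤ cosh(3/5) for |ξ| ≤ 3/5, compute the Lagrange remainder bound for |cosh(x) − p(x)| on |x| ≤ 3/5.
9*cosh(3/5)/50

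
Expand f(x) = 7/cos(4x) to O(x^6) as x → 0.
7 + 56*x**2 + 1120*x**4/3 + O(x**6)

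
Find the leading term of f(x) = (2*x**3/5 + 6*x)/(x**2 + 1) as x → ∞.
2*x/5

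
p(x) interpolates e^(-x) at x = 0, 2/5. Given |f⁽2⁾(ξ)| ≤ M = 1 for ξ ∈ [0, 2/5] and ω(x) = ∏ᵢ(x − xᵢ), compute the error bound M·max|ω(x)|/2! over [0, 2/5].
1/50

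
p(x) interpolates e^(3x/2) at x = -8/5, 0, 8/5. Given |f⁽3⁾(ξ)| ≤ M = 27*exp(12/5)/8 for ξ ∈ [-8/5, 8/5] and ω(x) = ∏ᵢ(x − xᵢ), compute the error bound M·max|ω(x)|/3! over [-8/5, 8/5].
64*sqrt(3)*exp(12/5)/125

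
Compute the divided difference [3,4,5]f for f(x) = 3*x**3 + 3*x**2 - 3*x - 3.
39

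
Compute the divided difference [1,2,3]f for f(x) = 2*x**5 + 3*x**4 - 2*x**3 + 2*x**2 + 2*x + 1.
245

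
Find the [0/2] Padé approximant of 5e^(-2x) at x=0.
5/(2*x**2 + 2*x + 1)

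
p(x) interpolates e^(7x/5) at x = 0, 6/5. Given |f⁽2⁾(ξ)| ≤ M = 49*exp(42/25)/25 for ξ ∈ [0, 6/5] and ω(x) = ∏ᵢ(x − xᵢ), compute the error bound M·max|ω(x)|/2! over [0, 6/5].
441*exp(42/25)/1250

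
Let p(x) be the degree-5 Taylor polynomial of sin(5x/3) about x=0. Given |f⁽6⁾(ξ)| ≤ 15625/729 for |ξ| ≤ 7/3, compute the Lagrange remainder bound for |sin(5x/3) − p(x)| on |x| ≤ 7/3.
367653125/76527504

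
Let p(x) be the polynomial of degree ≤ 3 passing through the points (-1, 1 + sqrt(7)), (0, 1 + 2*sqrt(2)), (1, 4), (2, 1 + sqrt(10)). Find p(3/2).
-5*sqrt(2)/8 + sqrt(7)/16 + 5*sqrt(10)/16 + 61/16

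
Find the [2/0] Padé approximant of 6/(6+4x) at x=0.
4*x**2/9 - 2*x/3 + 1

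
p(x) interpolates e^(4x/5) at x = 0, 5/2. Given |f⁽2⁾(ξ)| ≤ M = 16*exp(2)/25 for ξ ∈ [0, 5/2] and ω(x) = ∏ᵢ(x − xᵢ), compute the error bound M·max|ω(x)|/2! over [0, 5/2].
exp(2)/2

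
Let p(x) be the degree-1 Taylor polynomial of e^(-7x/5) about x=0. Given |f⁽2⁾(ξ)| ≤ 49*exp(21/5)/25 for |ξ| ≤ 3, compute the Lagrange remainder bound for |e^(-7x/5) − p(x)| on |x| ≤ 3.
441*exp(21/5)/50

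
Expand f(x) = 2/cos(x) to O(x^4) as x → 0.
2 + x**2 + O(x**4)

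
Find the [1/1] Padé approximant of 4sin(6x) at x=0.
24*x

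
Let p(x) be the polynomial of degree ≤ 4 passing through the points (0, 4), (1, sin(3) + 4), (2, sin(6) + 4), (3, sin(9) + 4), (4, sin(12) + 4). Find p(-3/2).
1485*sin(6)/64 - 385*sin(9)/32 - 693*sin(3)/32 + 315*sin(12)/128 + 4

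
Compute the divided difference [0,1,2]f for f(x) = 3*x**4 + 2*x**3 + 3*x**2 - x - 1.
30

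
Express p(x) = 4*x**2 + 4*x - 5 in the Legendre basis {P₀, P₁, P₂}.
(-11/3)P₀ + (4)P₁ + (8/3)P₂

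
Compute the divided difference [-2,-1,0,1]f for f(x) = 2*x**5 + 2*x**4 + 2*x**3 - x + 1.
8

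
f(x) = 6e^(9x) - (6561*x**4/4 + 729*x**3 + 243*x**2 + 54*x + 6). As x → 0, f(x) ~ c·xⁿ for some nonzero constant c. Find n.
5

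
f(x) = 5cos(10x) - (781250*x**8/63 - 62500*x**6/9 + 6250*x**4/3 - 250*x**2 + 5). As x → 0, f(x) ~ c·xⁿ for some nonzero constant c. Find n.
10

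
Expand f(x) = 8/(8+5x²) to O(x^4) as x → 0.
1 - 5*x**2/8 + O(x**4)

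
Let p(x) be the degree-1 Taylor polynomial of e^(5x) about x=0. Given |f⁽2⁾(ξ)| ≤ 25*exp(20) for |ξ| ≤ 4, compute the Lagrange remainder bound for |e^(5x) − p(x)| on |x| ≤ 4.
200*exp(20)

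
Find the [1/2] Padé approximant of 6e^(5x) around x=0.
(10*x + 6)/(25*x**2/6 - 10*x/3 + 1)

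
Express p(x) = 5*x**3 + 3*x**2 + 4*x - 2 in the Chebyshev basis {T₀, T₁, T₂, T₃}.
(-1/2)T₀ + (31/4)T₁ + (3/2)T₂ + (5/4)T₃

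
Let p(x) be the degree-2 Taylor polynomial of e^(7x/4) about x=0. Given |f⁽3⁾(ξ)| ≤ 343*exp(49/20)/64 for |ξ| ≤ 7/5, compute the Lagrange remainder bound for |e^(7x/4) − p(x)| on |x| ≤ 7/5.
117649*exp(49/20)/48000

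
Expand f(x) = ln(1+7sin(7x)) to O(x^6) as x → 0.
49*x - 2401*x**2/2 + 232897*x**3/6 - 17059105*x**4/12 + 1332845521*x**5/24 + O(x**6)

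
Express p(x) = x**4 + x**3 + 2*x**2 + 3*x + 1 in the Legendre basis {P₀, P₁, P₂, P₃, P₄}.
(28/15)P₀ + (18/5)P₁ + (40/21)P₂ + (2/5)P₃ + (8/35)P₄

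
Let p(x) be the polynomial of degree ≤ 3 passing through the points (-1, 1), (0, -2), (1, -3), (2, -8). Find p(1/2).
-19/8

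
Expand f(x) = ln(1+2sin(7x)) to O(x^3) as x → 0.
14*x - 98*x**2 + O(x**3)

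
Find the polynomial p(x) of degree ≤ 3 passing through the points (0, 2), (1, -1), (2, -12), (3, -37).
-x**3 - x**2 - x + 2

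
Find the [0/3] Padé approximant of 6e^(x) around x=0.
6/(-x**3/6 + x**2/2 - x + 1)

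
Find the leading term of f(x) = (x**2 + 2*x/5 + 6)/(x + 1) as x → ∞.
x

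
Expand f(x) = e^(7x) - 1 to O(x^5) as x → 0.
7*x + 49*x**2/2 + 343*x**3/6 + 2401*x**4/24 + O(x**5)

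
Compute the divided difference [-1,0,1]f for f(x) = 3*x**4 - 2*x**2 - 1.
1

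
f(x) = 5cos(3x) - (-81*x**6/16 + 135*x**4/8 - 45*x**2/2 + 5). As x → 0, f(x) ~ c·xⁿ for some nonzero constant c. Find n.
8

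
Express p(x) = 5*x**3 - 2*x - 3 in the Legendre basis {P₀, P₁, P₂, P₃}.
(-3)P₀ + P₁ + (2)P₃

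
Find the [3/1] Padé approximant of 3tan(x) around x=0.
x*(x**2 + 3)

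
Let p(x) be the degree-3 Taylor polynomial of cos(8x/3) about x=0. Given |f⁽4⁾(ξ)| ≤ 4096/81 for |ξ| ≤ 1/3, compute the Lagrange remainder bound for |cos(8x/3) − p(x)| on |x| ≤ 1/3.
512/19683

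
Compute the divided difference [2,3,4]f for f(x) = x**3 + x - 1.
9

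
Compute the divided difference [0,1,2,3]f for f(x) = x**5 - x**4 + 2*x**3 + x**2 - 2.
21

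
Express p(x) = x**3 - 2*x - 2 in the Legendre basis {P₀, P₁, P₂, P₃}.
(-2)P₀ + (-7/5)P₁ + (2/5)P₃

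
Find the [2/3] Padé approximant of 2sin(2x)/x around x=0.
(4 - 28*x**2/15)/(x**2/5 + 1)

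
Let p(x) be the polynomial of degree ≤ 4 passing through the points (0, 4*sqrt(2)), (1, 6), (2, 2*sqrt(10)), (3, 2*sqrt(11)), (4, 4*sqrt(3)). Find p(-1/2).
-315/16 - 45*sqrt(11)/16 + 35*sqrt(3)/32 + 315*sqrt(2)/32 + 189*sqrt(10)/32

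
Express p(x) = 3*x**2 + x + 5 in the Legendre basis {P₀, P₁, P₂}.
(6)P₀ + P₁ + (2)P₂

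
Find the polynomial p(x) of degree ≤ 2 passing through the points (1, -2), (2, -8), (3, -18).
-2*x**2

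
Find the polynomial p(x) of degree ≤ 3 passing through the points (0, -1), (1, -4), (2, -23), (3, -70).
-2*x**3 - 2*x**2 + x - 1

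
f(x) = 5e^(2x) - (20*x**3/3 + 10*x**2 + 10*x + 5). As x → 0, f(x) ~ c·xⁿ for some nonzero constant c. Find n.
4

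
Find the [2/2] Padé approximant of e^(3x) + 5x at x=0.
(3*x**2/4 + 53*x/7 + 1)/(-9*x**2/28 - 3*x/7 + 1)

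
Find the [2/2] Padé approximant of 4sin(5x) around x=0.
20*x/(25*x**2/6 + 1)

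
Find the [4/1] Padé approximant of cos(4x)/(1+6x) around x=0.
(32*x**4/3 - 8*x**2 + 1)/(6*x + 1)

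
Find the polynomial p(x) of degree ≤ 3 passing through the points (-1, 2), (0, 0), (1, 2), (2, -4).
-2*x**3 + 2*x**2 + 2*x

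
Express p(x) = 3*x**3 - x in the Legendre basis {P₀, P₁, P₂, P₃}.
(4/5)P₁ + (6/5)P₃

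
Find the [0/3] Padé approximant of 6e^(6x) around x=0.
6/(-36*x**3 + 18*x**2 - 6*x + 1)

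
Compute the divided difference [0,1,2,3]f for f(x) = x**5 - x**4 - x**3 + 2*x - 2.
18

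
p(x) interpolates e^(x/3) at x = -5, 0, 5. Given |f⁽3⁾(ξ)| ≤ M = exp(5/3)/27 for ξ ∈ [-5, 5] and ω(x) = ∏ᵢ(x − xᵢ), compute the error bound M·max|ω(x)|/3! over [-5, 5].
125*sqrt(3)*exp(5/3)/729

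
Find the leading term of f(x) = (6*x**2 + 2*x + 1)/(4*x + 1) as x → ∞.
3*x/2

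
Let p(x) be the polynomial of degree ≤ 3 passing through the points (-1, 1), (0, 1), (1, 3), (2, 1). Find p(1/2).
17/8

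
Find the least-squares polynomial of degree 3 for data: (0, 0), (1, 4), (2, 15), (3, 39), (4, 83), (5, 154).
-5/126 + (2351/756)x + (-4/63)x² + (121/108)x³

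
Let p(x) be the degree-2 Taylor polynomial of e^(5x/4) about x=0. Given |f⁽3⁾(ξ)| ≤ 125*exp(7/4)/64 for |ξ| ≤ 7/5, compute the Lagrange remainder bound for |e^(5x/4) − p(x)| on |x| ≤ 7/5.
343*exp(7/4)/384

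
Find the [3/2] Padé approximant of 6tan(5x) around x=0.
(-50*x**3 + 30*x)/(1 - 10*x**2)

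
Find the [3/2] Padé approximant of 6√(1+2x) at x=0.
(3*x**3/2 + 27*x**2/2 + 18*x + 6)/(3*x**2/4 + 2*x + 1)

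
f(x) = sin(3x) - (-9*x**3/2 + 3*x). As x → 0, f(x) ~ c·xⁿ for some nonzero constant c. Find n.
5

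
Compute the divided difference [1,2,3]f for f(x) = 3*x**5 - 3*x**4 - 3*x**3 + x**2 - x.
178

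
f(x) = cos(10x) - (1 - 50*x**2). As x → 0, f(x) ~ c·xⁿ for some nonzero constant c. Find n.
4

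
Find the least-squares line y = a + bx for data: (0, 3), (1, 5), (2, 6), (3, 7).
a = 33/10, b = 13/10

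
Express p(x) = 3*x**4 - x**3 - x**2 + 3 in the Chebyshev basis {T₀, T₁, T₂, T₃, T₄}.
(29/8)T₀ + (-3/4)T₁ + T₂ + (-1/4)T₃ + (3/8)T₄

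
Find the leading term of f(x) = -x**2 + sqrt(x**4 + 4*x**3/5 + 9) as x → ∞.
2*x/5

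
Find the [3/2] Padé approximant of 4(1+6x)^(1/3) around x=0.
(224*x**3/15 + 336*x**2/5 + 168*x/5 + 4)/(8*x**2 + 32*x/5 + 1)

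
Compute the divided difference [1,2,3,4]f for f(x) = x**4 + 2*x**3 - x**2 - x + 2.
12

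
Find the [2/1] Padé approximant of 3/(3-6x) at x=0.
1/(1 - 2*x)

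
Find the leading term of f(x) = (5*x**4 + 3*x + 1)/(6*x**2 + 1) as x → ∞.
5*x**2/6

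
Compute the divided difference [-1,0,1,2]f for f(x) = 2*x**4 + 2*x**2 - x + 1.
4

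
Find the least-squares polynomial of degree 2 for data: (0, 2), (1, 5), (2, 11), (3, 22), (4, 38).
78/35 + (3/70)x + (31/14)x²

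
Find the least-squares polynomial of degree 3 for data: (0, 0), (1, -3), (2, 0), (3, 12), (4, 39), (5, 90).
-3/14 + (-61/28)x + (-27/28)x² + x³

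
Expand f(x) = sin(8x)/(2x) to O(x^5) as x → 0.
4 - 128*x**2/3 + 2048*x**4/15 + O(x**5)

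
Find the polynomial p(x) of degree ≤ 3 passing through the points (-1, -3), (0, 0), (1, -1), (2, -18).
-2*x**3 - 2*x**2 + 3*x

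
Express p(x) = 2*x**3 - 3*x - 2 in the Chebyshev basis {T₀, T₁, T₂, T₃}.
(-2)T₀ + (-3/2)T₁ + (1/2)T₃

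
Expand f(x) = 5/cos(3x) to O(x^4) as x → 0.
5 + 45*x**2/2 + O(x**4)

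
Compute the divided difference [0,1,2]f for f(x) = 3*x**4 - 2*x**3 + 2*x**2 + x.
17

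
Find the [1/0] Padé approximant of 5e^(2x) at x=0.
10*x + 5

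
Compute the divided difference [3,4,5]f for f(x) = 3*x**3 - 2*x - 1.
36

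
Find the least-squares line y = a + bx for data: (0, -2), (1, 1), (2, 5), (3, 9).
a = -23/10, b = 37/10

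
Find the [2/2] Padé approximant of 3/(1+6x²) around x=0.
3/(6*x**2 + 1)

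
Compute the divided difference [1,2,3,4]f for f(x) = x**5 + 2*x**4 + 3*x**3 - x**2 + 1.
88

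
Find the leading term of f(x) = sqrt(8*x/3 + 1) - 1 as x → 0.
4*x/3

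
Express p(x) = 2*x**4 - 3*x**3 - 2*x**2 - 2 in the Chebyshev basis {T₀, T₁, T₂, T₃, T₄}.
(-9/4)T₀ + (-9/4)T₁ + (-3/4)T₃ + (1/4)T₄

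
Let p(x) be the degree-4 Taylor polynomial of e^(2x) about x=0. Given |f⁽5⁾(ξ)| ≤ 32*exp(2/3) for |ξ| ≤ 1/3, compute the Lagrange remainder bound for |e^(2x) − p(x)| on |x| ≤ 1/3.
4*exp(2/3)/3645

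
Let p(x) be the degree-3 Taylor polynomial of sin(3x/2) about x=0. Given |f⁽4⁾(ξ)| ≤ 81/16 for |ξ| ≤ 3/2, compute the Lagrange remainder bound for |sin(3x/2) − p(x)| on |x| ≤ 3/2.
2187/2048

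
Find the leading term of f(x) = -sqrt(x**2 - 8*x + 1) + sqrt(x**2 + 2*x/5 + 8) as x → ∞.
21/5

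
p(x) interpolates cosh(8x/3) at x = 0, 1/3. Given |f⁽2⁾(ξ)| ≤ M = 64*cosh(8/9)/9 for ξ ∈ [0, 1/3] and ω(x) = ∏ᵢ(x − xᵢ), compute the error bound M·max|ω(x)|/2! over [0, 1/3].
8*cosh(8/9)/81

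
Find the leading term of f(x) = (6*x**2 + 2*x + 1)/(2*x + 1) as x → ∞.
3*x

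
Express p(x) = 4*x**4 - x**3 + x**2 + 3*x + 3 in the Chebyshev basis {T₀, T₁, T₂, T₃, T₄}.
(5)T₀ + (9/4)T₁ + (5/2)T₂ + (-1/4)T₃ + (1/2)T₄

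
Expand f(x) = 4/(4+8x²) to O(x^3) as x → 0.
1 - 2*x**2 + O(x**3)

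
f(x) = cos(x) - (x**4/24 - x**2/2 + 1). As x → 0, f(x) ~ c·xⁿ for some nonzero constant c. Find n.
6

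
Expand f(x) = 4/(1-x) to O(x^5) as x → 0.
4 + 4*x + 4*x**2 + 4*x**3 + 4*x**4 + O(x**5)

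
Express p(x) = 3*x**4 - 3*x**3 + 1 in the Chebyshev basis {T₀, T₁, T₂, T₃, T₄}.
(17/8)T₀ + (-9/4)T₁ + (3/2)T₂ + (-3/4)T₃ + (3/8)T₄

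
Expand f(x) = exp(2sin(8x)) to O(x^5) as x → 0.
1 + 16*x + 128*x**2 + 512*x**3 + O(x**5)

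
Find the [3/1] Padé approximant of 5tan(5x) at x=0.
625*x**3/3 + 25*x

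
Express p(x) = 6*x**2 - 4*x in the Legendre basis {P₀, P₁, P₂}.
(2)P₀ + (-4)P₁ + (4)P₂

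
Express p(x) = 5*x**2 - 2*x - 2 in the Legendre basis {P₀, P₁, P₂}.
(-1/3)P₀ + (-2)P₁ + (10/3)P₂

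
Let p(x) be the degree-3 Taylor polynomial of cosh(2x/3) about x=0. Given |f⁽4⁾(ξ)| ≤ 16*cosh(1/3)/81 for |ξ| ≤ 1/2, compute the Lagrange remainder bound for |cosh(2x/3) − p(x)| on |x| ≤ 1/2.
cosh(1/3)/1944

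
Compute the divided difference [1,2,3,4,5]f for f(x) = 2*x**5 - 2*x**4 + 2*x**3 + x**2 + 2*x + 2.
28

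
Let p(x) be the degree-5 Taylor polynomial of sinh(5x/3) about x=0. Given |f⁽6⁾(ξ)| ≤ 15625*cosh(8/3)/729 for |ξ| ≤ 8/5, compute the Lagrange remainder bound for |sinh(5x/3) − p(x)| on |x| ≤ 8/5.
16384*cosh(8/3)/32805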